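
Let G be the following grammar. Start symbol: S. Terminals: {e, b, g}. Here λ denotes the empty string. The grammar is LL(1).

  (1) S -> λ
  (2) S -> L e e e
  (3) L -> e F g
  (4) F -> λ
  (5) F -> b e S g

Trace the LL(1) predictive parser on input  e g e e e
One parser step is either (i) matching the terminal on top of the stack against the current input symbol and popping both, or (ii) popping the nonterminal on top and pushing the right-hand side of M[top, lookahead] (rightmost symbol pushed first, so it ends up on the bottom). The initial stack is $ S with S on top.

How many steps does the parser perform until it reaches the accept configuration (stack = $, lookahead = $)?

     Stack          Input        Action
  1  $ S            e g e e e $  expand S -> L e e e
  2  $ e e e L      e g e e e $  expand L -> e F g
  3  $ e e e g F e  e g e e e $  match e
  4  $ e e e g F    g e e e $    expand F -> λ
  5  $ e e e g      g e e e $    match g
  6  $ e e e        e e e $      match e
  7  $ e e          e e $        match e
  8  $ e            e $          match e
Accept reached after 8 steps.

8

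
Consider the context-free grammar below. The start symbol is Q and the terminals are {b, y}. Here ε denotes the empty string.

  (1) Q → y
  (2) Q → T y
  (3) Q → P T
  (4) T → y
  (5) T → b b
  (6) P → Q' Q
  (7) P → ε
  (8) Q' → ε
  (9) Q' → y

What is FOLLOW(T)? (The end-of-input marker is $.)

FIRST(T): from T→y we get {y}; from T→b b we get {b}. So FIRST(T) = {b, y}.
FIRST(Q'): from Q'→ε we get {ε}; from Q'→y we get {y}. So FIRST(Q') = {ε, y}.
FIRST(Q): from Q→y we get {y}; from Q→T y we get {b, y}; from Q→P T we get {b, y}. So FIRST(Q) = {b, y}.
FIRST(P): from P→Q' Q we get {b, y}; from P→ε we get {ε}. So FIRST(P) = {ε, b, y}.
FOLLOW(Q) includes $ since Q is the start symbol.
FOLLOW(P): in Q→P T, P is followed by T with FIRST {b, y}. Thus FOLLOW(P) = {b, y}.
FOLLOW(Q): in P→Q' Q, the suffix after Q is empty, so FOLLOW(Q) ⊇ FOLLOW(P) = {b, y}. Thus FOLLOW(Q) = {$, b, y}.
FOLLOW(T): in Q→T y, T is followed by y with FIRST {y}; in Q→P T, the suffix after T is empty, so FOLLOW(T) ⊇ FOLLOW(Q) = {$, b, y}. Thus FOLLOW(T) = {$, b, y}.
FOLLOW(Q'): in P→Q' Q, Q' is followed by Q with FIRST {b, y}. Thus FOLLOW(Q') = {b, y}.

{$, b, y}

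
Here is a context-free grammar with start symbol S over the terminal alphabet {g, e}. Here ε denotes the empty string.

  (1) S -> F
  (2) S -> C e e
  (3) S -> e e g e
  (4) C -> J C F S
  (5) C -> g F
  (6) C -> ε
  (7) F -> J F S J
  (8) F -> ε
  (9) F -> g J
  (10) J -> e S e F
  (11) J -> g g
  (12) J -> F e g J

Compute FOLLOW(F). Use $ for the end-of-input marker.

FIRST(S) = {ε, e, g}  (via F, C e e)
FIRST(C) = {ε, e, g}  (via J C F S)
FIRST(F) = {ε, e, g}  (via J F S J)
FIRST(J) = {e, g}  (via F e g J)
FOLLOW(S) includes $ since S is the start symbol.
FOLLOW(C): in S->C e e, C is followed by e e with FIRST {e}; in C->J C F S, C is followed by F S with FIRST {ε, e, g}; in C->J C F S, the suffix after C is nullable (adds nothing new). Thus FOLLOW(C) = {e, g}.
FOLLOW(S): in C->J C F S, the suffix after S is empty, so FOLLOW(S) ⊇ FOLLOW(C) = {e, g}; in F->J F S J, S is followed by J with FIRST {e, g}; in J->e S e F, S is followed by e F with FIRST {e}. Thus FOLLOW(S) = {$, e, g}.
FOLLOW(F): in S->F, the suffix after F is empty, so FOLLOW(F) ⊇ FOLLOW(S) = {$, e, g}; in C->J C F S, F is followed by S with FIRST {ε, e, g}; in C->J C F S, the suffix after F is nullable, so FOLLOW(F) ⊇ FOLLOW(C) = {e, g}; in C->g F, the suffix after F is empty, so FOLLOW(F) ⊇ FOLLOW(C) = {e, g}; in F->J F S J, F is followed by S J with FIRST {e, g}; in J->e S e F, the suffix after F is empty, so FOLLOW(F) ⊇ FOLLOW(J) = {$, e, g}; in J->F e g J, F is followed by e g J with FIRST {e}. Thus FOLLOW(F) = {$, e, g}.
FOLLOW(J): in C->J C F S, J is followed by C F S with FIRST {ε, e, g}; in C->J C F S, the suffix after J is nullable, so FOLLOW(J) ⊇ FOLLOW(C) = {e, g}; in F->J F S J (occurrence 1), J is followed by F S J with FIRST {e, g}; in F->J F S J (occurrence 2), the suffix after J is empty, so FOLLOW(J) ⊇ FOLLOW(F) = {$, e, g}; in F->g J, the suffix after J is empty, so FOLLOW(J) ⊇ FOLLOW(F) = {$, e, g}; in J->F e g J, the suffix after J is empty (adds nothing new). Thus FOLLOW(J) = {$, e, g}.

{$, e, g}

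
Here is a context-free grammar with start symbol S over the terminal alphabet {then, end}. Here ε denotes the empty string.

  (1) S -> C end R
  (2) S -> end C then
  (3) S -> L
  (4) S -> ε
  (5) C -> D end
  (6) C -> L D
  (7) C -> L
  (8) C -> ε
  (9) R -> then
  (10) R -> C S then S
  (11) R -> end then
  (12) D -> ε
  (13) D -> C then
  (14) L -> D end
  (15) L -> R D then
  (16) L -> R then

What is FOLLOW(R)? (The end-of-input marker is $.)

{$, end, then}

FIRST(S) = {ε, end, then}  (via C end R, L)
FIRST(C) = {ε, end, then}  (via D end, L D, L)
FIRST(R) = {end, then}  (via C S then S)
FIRST(D) = {ε, end, then}  (via C then)
FIRST(L) = {end, then}  (via D end, R D then, R then)
FOLLOW(S) includes $ since S is the start symbol.
FOLLOW(C): in S->C end R, C is followed by end R with FIRST {end}; in S->end C then, C is followed by then with FIRST {then}; in R->C S then S, C is followed by S then S with FIRST {end, then}; in D->C then, C is followed by then with FIRST {then}. Thus FOLLOW(C) = {end, then}.
FOLLOW(D): in C->D end, D is followed by end with FIRST {end}; in C->L D, the suffix after D is empty, so FOLLOW(D) ⊇ FOLLOW(C) = {end, then}; in L->D end, D is followed by end with FIRST {end}; in L->R D then, D is followed by then with FIRST {then}. Thus FOLLOW(D) = {end, then}.
FOLLOW(S): in R->C S then S (occurrence 1), S is followed by then S with FIRST {then}; in R->C S then S (occurrence 2), the suffix after S is empty, so FOLLOW(S) ⊇ FOLLOW(R) = {$, end, then}. Thus FOLLOW(S) = {$, end, then}.
FOLLOW(R): in S->C end R, the suffix after R is empty, so FOLLOW(R) ⊇ FOLLOW(S) = {$, end, then}; in L->R D then, R is followed by D then with FIRST {end, then}; in L->R then, R is followed by then with FIRST {then}. Thus FOLLOW(R) = {$, end, then}.
FOLLOW(L): in S->L, the suffix after L is empty, so FOLLOW(L) ⊇ FOLLOW(S) = {$, end, then}; in C->L D, L is followed by D with FIRST {ε, end, then}; in C->L D, the suffix after L is nullable, so FOLLOW(L) ⊇ FOLLOW(C) = {end, then}; in C->L, the suffix after L is empty, so FOLLOW(L) ⊇ FOLLOW(C) = {end, then}. Thus FOLLOW(L) = {$, end, then}.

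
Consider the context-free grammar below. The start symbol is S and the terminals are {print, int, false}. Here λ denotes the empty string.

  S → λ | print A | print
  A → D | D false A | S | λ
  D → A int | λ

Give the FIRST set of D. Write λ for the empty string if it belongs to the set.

{λ, false, int, print}

FIRST(S): from S→λ we get {λ}; from S→print A we get {print}; from S→print we get {print}. So FIRST(S) = {λ, print}.
FIRST(A): from A→D we get {λ, false, int, print}; from A→D false A we get {false, int, print}; from A→S we get {λ, print}; from A→λ we get {λ}. So FIRST(A) = {λ, false, int, print}.
FIRST(D): from D→A int we get {false, int, print}; from D→λ we get {λ}. So FIRST(D) = {λ, false, int, print}.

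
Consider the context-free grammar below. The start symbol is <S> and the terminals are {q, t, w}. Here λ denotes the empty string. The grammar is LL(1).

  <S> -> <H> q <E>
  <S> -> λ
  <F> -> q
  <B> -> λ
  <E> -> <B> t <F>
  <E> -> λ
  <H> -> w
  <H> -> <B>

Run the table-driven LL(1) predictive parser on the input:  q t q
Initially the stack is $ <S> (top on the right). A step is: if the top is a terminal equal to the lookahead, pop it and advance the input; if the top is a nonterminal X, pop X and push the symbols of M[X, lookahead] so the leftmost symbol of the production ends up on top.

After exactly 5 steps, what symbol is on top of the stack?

step 1: stack=$ <S>  input=q t q $  — expand <S> -> <H> q <E>
step 2: stack=$ <E> q <H>  input=q t q $  — expand <H> -> <B>
step 3: stack=$ <E> q <B>  input=q t q $  — expand <B> -> λ
step 4: stack=$ <E> q  input=q t q $  — match q
step 5: stack=$ <E>  input=t q $  — expand <E> -> <B> t <F>
Stack after step 5: $ <F> t <B> (top = <B>).

<B>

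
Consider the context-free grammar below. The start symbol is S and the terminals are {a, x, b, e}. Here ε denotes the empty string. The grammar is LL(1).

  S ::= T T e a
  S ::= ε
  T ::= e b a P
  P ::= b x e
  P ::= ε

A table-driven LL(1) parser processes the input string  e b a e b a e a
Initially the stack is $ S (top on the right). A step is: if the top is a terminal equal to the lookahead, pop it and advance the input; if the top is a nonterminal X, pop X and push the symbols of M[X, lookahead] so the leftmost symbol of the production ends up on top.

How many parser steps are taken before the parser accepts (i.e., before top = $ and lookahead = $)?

13

      Stack            Input              Action
   1  $ S              e b a e b a e a $  expand S ::= T T e a
   2  $ a e T T        e b a e b a e a $  expand T ::= e b a P
   3  $ a e T P a b e  e b a e b a e a $  match e
   4  $ a e T P a b    b a e b a e a $    match b
   5  $ a e T P a      a e b a e a $      match a
   6  $ a e T P        e b a e a $        expand P ::= ε
   7  $ a e T          e b a e a $        expand T ::= e b a P
   8  $ a e P a b e    e b a e a $        match e
   9  $ a e P a b      b a e a $          match b
  10  $ a e P a        a e a $            match a
  11  $ a e P          e a $              expand P ::= ε
  12  $ a e            e a $              match e
  13  $ a              a $                match a
Accept reached after 13 steps.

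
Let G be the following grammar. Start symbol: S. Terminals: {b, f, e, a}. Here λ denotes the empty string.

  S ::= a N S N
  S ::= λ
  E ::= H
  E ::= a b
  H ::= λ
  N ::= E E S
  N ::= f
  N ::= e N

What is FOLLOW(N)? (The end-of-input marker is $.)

{$, a, e, f}

FIRST(S): from S::=a N S N we get {a}; from S::=λ we get {λ}. So FIRST(S) = {λ, a}.
FIRST(H): from H::=λ we get {λ}. So FIRST(H) = {λ}.
FIRST(E): from E::=H we get {λ}; from E::=a b we get {a}. So FIRST(E) = {λ, a}.
FIRST(N): from N::=E E S we get {λ, a}; from N::=f we get {f}; from N::=e N we get {e}. So FIRST(N) = {λ, a, e, f}.
FOLLOW(S) includes $ since S is the start symbol.
FOLLOW(S): in S::=a N S N, S is followed by N with FIRST {λ, a, e, f}; in S::=a N S N, the suffix after S is nullable (adds nothing new); in N::=E E S, the suffix after S is empty, so FOLLOW(S) ⊇ FOLLOW(N) = {$, a, e, f}. Thus FOLLOW(S) = {$, a, e, f}.
FOLLOW(N): in S::=a N S N (occurrence 1), N is followed by S N with FIRST {λ, a, e, f}; in S::=a N S N (occurrence 1), the suffix after N is nullable, so FOLLOW(N) ⊇ FOLLOW(S) = {$, a, e, f}; in S::=a N S N (occurrence 2), the suffix after N is empty, so FOLLOW(N) ⊇ FOLLOW(S) = {$, a, e, f}; in N::=e N, the suffix after N is empty (adds nothing new). Thus FOLLOW(N) = {$, a, e, f}.
FOLLOW(E): in N::=E E S (occurrence 1), E is followed by E S with FIRST {λ, a}; in N::=E E S (occurrence 1), the suffix after E is nullable, so FOLLOW(E) ⊇ FOLLOW(N) = {$, a, e, f}; in N::=E E S (occurrence 2), E is followed by S with FIRST {λ, a}; in N::=E E S (occurrence 2), the suffix after E is nullable, so FOLLOW(E) ⊇ FOLLOW(N) = {$, a, e, f}. Thus FOLLOW(E) = {$, a, e, f}.
FOLLOW(H): in E::=H, the suffix after H is empty, so FOLLOW(H) ⊇ FOLLOW(E) = {$, a, e, f}. Thus FOLLOW(H) = {$, a, e, f}.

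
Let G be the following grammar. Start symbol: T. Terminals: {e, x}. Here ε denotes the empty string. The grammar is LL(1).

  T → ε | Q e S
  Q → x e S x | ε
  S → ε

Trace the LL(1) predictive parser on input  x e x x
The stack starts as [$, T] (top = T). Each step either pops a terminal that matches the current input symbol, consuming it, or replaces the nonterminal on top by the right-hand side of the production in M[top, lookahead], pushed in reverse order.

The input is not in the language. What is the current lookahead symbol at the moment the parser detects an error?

x

step 1: stack=$ T  input=x e x x $  — expand T → Q e S
step 2: stack=$ S e Q  input=x e x x $  — expand Q → x e S x
step 3: stack=$ S e x S e x  input=x e x x $  — match x
step 4: stack=$ S e x S e  input=e x x $  — match e
step 5: stack=$ S e x S  input=x x $  — expand S → ε
step 6: stack=$ S e x  input=x x $  — match x
step 7: stack=$ S e  input=x $  — error: top is terminal e but lookahead is x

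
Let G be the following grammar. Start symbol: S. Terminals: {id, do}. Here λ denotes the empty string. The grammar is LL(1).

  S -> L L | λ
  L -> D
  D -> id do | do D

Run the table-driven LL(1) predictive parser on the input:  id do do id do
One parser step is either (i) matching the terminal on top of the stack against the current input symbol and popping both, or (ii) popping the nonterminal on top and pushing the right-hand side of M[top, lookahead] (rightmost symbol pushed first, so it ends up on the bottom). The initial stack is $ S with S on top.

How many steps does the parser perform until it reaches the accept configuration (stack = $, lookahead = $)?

11

step 1: stack=$ S  input=id do do id do $  — expand S -> L L
step 2: stack=$ L L  input=id do do id do $  — expand L -> D
step 3: stack=$ L D  input=id do do id do $  — expand D -> id do
step 4: stack=$ L do id  input=id do do id do $  — match id
step 5: stack=$ L do  input=do do id do $  — match do
step 6: stack=$ L  input=do id do $  — expand L -> D
step 7: stack=$ D  input=do id do $  — expand D -> do D
step 8: stack=$ D do  input=do id do $  — match do
step 9: stack=$ D  input=id do $  — expand D -> id do
step 10: stack=$ do id  input=id do $  — match id
step 11: stack=$ do  input=do $  — match do
Accept reached after 11 steps.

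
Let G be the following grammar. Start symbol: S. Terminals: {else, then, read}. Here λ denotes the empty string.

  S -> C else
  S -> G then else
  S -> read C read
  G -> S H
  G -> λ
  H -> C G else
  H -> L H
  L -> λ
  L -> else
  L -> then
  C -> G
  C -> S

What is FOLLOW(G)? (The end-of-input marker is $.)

{else, read, then}

FIRST(L) = {λ, else, then}
FIRST(S) = {else, read, then}  (via C else, G then else)
FIRST(G) = {λ, else, read, then}  (via S H)
FIRST(C) = {λ, else, read, then}  (via G, S)
FIRST(H) = {else, read, then}  (via C G else, L H)
FOLLOW(S) includes $ since S is the start symbol.
FOLLOW(L): in H->L H, L is followed by H with FIRST {else, read, then}. Thus FOLLOW(L) = {else, read, then}.
FOLLOW(C): in S->C else, C is followed by else with FIRST {else}; in S->read C read, C is followed by read with FIRST {read}; in H->C G else, C is followed by G else with FIRST {else, read, then}. Thus FOLLOW(C) = {else, read, then}.
FOLLOW(S): in G->S H, S is followed by H with FIRST {else, read, then}; in C->S, the suffix after S is empty, so FOLLOW(S) ⊇ FOLLOW(C) = {else, read, then}. Thus FOLLOW(S) = {$, else, read, then}.
FOLLOW(G): in S->G then else, G is followed by then else with FIRST {then}; in H->C G else, G is followed by else with FIRST {else}; in C->G, the suffix after G is empty, so FOLLOW(G) ⊇ FOLLOW(C) = {else, read, then}. Thus FOLLOW(G) = {else, read, then}.
FOLLOW(H): in G->S H, the suffix after H is empty, so FOLLOW(H) ⊇ FOLLOW(G) = {else, read, then}; in H->L H, the suffix after H is empty (adds nothing new). Thus FOLLOW(H) = {else, read, then}.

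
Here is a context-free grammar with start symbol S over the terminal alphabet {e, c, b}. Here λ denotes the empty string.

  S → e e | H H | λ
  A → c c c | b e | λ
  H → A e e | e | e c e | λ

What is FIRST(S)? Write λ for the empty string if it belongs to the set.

FIRST(A) = {λ, b, c}
FIRST(H) = {λ, b, c, e}  (via A e e)
FIRST(S) = {λ, b, c, e}  (via H H)

{λ, b, c, e}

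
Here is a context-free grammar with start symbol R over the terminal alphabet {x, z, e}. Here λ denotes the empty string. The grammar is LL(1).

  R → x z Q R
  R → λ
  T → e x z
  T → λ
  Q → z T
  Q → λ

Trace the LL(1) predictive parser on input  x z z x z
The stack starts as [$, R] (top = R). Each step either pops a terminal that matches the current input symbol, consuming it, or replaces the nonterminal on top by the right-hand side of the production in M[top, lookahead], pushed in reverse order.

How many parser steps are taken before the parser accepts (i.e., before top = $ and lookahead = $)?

11

      Stack      Input        Action
   1  $ R        x z z x z $  expand R → x z Q R
   2  $ R Q z x  x z z x z $  match x
   3  $ R Q z    z z x z $    match z
   4  $ R Q      z x z $      expand Q → z T
   5  $ R T z    z x z $      match z
   6  $ R T      x z $        expand T → λ
   7  $ R        x z $        expand R → x z Q R
   8  $ R Q z x  x z $        match x
   9  $ R Q z    z $          match z
  10  $ R Q      $            expand Q → λ
  11  $ R        $            expand R → λ
Accept reached after 11 steps.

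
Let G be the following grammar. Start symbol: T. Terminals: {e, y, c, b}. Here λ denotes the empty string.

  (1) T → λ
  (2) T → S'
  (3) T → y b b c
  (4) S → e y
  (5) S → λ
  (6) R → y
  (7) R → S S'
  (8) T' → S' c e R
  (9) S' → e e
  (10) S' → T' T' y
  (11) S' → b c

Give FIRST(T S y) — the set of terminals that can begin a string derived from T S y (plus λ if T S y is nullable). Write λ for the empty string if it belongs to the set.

{b, e, y}

FIRST(S): from S→e y we get {e}; from S→λ we get {λ}. So FIRST(S) = {λ, e}.
FIRST(T): from T→λ we get {λ}; from T→S' we get {b, e}; from T→y b b c we get {y}. So FIRST(T) = {λ, b, e, y}.
FIRST(R): from R→y we get {y}; from R→S S' we get {b, e}. So FIRST(R) = {b, e, y}.
FIRST(T'): from T'→S' c e R we get {b, e}. So FIRST(T') = {b, e}.
FIRST(S'): from S'→e e we get {e}; from S'→T' T' y we get {b, e}; from S'→b c we get {b}. So FIRST(S') = {b, e}.
FIRST(T S y): take FIRST of each symbol in turn, carrying on past any symbol whose FIRST contains λ; result {b, e, y}.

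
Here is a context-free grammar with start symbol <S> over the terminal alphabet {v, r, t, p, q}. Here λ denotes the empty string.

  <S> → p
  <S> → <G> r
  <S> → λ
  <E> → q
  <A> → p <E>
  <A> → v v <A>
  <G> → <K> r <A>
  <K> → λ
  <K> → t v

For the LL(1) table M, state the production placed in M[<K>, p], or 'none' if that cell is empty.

none

FIRST(<E>): from <E>→q we get {q}. So FIRST(<E>) = {q}.
FIRST(<A>): from <A>→p <E> we get {p}; from <A>→v v <A> we get {v}. So FIRST(<A>) = {p, v}.
FIRST(<K>): from <K>→λ we get {λ}; from <K>→t v we get {t}. So FIRST(<K>) = {λ, t}.
FIRST(<G>): from <G>→<K> r <A> we get {r, t}. So FIRST(<G>) = {r, t}.
FIRST(<S>): from <S>→p we get {p}; from <S>→<G> r we get {r, t}; from <S>→λ we get {λ}. So FIRST(<S>) = {λ, p, r, t}.
FOLLOW(<S>) includes $ since <S> is the start symbol.
FOLLOW(<K>): in <G>→<K> r <A>, <K> is followed by r <A> with FIRST {r}. Thus FOLLOW(<K>) = {r}.
For <K> → λ: FIRST(λ) = {λ}, so it goes in M[<K>, t] for t ∈ {}; since λ ∈ FIRST, also for every t ∈ FOLLOW(<K>) = {r}.
For <K> → t v: FIRST(t v) = {t}, so it goes in M[<K>, t] for t ∈ {t}.
None of these place a production in M[<K>, p].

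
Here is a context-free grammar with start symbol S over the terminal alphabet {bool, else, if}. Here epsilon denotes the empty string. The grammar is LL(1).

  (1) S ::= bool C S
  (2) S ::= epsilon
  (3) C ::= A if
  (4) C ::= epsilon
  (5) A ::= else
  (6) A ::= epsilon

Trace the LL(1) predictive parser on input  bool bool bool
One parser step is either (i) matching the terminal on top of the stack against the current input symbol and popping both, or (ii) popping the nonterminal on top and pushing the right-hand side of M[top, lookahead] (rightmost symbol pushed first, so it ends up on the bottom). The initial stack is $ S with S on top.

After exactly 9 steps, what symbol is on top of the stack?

S

step 1: stack=$ S  input=bool bool bool $  — expand S ::= bool C S
step 2: stack=$ S C bool  input=bool bool bool $  — match bool
step 3: stack=$ S C  input=bool bool $  — expand C ::= epsilon
step 4: stack=$ S  input=bool bool $  — expand S ::= bool C S
step 5: stack=$ S C bool  input=bool bool $  — match bool
step 6: stack=$ S C  input=bool $  — expand C ::= epsilon
step 7: stack=$ S  input=bool $  — expand S ::= bool C S
step 8: stack=$ S C bool  input=bool $  — match bool
step 9: stack=$ S C  input=$  — expand C ::= epsilon
Stack after step 9: $ S (top = S).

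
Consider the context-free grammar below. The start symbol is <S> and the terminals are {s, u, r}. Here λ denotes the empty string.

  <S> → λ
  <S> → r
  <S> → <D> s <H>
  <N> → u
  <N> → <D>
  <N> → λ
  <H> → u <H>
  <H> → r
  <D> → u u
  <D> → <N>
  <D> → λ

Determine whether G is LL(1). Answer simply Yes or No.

No

FIRST(<S>) = {λ, r, s, u}
FIRST(<N>) = {λ, u}
FIRST(<H>) = {r, u}
FIRST(<D>) = {λ, u}
FOLLOW(<S>) = {$}
FOLLOW(<N>) = {s}
FOLLOW(<H>) = {$}
FOLLOW(<D>) = {s}
Cell M[<D>, s] receives both <D> → <N> and <D> → λ — the grammar is not LL(1).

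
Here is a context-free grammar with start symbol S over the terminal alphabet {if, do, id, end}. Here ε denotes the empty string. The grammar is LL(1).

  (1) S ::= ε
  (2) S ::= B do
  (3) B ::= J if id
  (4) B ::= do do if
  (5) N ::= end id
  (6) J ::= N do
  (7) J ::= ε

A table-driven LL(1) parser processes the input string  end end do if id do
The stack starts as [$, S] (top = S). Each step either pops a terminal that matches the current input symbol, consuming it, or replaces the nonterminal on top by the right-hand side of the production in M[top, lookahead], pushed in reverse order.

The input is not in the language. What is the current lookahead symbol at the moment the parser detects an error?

step 1: stack=$ S  input=end end do if id do $  — expand S ::= B do
step 2: stack=$ do B  input=end end do if id do $  — expand B ::= J if id
step 3: stack=$ do id if J  input=end end do if id do $  — expand J ::= N do
step 4: stack=$ do id if do N  input=end end do if id do $  — expand N ::= end id
step 5: stack=$ do id if do id end  input=end end do if id do $  — match end
step 6: stack=$ do id if do id  input=end do if id do $  — error: top is terminal id but lookahead is end

end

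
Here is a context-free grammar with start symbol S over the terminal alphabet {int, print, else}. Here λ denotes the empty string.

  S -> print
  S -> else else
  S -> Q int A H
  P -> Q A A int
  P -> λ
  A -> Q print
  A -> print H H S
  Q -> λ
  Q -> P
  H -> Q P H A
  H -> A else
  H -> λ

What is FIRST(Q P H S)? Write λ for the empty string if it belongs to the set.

{else, int, print}

FIRST(S): from S->print we get {print}; from S->else else we get {else}; from S->Q int A H we get {int, print}. So FIRST(S) = {else, int, print}.
FIRST(P): from P->Q A A int we get {print}; from P->λ we get {λ}. So FIRST(P) = {λ, print}.
FIRST(Q): from Q->λ we get {λ}; from Q->P we get {λ, print}. So FIRST(Q) = {λ, print}.
FIRST(A): from A->Q print we get {print}; from A->print H H S we get {print}. So FIRST(A) = {print}.
FIRST(H): from H->Q P H A we get {print}; from H->A else we get {print}; from H->λ we get {λ}. So FIRST(H) = {λ, print}.
FIRST(Q P H S): take FIRST of each symbol in turn, carrying on past any symbol whose FIRST contains λ; result {else, int, print}.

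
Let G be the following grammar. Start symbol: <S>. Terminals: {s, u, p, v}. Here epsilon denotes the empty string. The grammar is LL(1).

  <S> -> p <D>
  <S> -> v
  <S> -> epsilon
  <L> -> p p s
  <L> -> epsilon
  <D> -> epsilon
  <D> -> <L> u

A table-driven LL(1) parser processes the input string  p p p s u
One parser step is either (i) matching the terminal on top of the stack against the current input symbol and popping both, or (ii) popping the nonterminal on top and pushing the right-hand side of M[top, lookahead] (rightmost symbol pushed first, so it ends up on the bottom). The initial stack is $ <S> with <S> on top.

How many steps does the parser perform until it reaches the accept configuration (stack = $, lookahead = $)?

step 1: stack=$ <S>  input=p p p s u $  — expand <S> -> p <D>
step 2: stack=$ <D> p  input=p p p s u $  — match p
step 3: stack=$ <D>  input=p p s u $  — expand <D> -> <L> u
step 4: stack=$ u <L>  input=p p s u $  — expand <L> -> p p s
step 5: stack=$ u s p p  input=p p s u $  — match p
step 6: stack=$ u s p  input=p s u $  — match p
step 7: stack=$ u s  input=s u $  — match s
step 8: stack=$ u  input=u $  — match u
Accept reached after 8 steps.

8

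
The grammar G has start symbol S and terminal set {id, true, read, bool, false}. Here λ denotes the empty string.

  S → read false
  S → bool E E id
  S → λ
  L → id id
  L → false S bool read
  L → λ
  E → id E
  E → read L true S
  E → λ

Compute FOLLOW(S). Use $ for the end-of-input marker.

{$, bool, id, read}

FIRST(S): from S→read false we get {read}; from S→bool E E id we get {bool}; from S→λ we get {λ}. So FIRST(S) = {λ, bool, read}.
FIRST(L): from L→id id we get {id}; from L→false S bool read we get {false}; from L→λ we get {λ}. So FIRST(L) = {λ, false, id}.
FIRST(E): from E→id E we get {id}; from E→read L true S we get {read}; from E→λ we get {λ}. So FIRST(E) = {λ, id, read}.
FOLLOW(S) includes $ since S is the start symbol.
FOLLOW(L): in E→read L true S, L is followed by true S with FIRST {true}. Thus FOLLOW(L) = {true}.
FOLLOW(E): in S→bool E E id (occurrence 1), E is followed by E id with FIRST {id, read}; in S→bool E E id (occurrence 2), E is followed by id with FIRST {id}; in E→id E, the suffix after E is empty (adds nothing new). Thus FOLLOW(E) = {id, read}.
FOLLOW(S): in L→false S bool read, S is followed by bool read with FIRST {bool}; in E→read L true S, the suffix after S is empty, so FOLLOW(S) ⊇ FOLLOW(E) = {id, read}. Thus FOLLOW(S) = {$, bool, id, read}.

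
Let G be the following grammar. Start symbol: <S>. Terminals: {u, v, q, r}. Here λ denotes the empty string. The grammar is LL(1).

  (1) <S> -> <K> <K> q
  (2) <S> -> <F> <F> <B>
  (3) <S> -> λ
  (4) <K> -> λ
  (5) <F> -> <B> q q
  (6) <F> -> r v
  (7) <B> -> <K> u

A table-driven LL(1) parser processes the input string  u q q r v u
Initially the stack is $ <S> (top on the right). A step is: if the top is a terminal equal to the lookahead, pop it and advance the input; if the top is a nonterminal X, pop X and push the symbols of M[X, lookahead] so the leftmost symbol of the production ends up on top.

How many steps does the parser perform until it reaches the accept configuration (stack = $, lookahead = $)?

13

      Stack                Input          Action
   1  $ <S>                u q q r v u $  expand <S> -> <F> <F> <B>
   2  $ <B> <F> <F>        u q q r v u $  expand <F> -> <B> q q
   3  $ <B> <F> q q <B>    u q q r v u $  expand <B> -> <K> u
   4  $ <B> <F> q q u <K>  u q q r v u $  expand <K> -> λ
   5  $ <B> <F> q q u      u q q r v u $  match u
   6  $ <B> <F> q q        q q r v u $    match q
   7  $ <B> <F> q          q r v u $      match q
   8  $ <B> <F>            r v u $        expand <F> -> r v
   9  $ <B> v r            r v u $        match r
  10  $ <B> v              v u $          match v
  11  $ <B>                u $            expand <B> -> <K> u
  12  $ u <K>              u $            expand <K> -> λ
  13  $ u                  u $            match u
Accept reached after 13 steps.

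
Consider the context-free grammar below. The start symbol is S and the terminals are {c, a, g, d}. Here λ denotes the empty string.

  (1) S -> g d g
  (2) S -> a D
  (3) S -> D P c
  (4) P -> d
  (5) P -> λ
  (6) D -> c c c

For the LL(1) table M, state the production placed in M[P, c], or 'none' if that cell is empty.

FIRST(P): from P->d we get {d}; from P->λ we get {λ}. So FIRST(P) = {λ, d}.
FIRST(D): from D->c c c we get {c}. So FIRST(D) = {c}.
FIRST(S): from S->g d g we get {g}; from S->a D we get {a}; from S->D P c we get {c}. So FIRST(S) = {a, c, g}.
FOLLOW(S) includes $ since S is the start symbol.
FOLLOW(P): in S->D P c, P is followed by c with FIRST {c}. Thus FOLLOW(P) = {c}.
For P -> d: FIRST(d) = {d}, so it goes in M[P, t] for t ∈ {d}.
For P -> λ: FIRST(λ) = {λ}, so it goes in M[P, t] for t ∈ {}; since λ ∈ FIRST, also for every t ∈ FOLLOW(P) = {c}.

P -> λ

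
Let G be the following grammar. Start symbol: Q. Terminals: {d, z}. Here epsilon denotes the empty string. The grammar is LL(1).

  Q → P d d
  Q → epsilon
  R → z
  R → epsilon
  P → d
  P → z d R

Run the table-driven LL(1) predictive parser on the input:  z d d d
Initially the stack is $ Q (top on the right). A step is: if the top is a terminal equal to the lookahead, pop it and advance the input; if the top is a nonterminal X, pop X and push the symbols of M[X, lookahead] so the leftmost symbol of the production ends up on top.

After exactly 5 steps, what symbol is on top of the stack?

d

     Stack        Input      Action
  1  $ Q          z d d d $  expand Q → P d d
  2  $ d d P      z d d d $  expand P → z d R
  3  $ d d R d z  z d d d $  match z
  4  $ d d R d    d d d $    match d
  5  $ d d R      d d $      expand R → epsilon
Stack after step 5: $ d d (top = d).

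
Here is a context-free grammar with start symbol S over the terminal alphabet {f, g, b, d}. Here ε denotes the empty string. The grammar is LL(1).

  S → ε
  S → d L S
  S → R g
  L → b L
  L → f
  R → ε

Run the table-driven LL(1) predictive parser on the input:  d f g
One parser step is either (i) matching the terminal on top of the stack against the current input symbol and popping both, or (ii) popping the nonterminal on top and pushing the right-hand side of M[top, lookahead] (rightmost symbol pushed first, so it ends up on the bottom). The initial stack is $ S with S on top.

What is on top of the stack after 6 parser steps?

step 1: stack=$ S  input=d f g $  — expand S → d L S
step 2: stack=$ S L d  input=d f g $  — match d
step 3: stack=$ S L  input=f g $  — expand L → f
step 4: stack=$ S f  input=f g $  — match f
step 5: stack=$ S  input=g $  — expand S → R g
step 6: stack=$ g R  input=g $  — expand R → ε
Stack after step 6: $ g (top = g).

g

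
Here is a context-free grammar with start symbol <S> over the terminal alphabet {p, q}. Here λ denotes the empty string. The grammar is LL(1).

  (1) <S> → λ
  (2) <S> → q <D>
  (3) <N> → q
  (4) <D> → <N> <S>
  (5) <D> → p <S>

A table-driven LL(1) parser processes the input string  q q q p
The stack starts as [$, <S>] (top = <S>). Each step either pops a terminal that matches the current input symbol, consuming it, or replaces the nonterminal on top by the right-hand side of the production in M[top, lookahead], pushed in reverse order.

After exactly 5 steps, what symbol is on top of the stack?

<S>

     Stack      Input      Action
  1  $ <S>      q q q p $  expand <S> → q <D>
  2  $ <D> q    q q q p $  match q
  3  $ <D>      q q p $    expand <D> → <N> <S>
  4  $ <S> <N>  q q p $    expand <N> → q
  5  $ <S> q    q q p $    match q
Stack after step 5: $ <S> (top = <S>).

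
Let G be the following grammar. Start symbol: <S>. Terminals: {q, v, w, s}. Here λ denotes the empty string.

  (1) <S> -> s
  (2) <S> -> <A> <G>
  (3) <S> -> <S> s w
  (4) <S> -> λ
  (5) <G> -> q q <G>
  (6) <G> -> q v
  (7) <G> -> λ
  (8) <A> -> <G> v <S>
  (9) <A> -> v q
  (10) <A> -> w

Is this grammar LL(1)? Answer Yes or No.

FIRST(<S>) = {λ, q, s, v, w}
FIRST(<G>) = {λ, q}
FIRST(<A>) = {q, v, w}
FOLLOW(<S>) = {$, q, s}
FOLLOW(<G>) = {$, q, s, v}
FOLLOW(<A>) = {$, q, s}
Cell M[<A>, v] receives both <A> -> <G> v <S> and <A> -> v q — the grammar is not LL(1).

No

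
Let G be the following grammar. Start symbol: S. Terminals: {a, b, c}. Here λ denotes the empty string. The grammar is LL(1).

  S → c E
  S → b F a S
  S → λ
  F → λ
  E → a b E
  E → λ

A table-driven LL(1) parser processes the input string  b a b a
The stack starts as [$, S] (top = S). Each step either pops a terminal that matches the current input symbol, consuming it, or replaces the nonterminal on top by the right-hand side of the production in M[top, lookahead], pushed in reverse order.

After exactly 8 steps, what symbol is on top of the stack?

     Stack      Input      Action
  1  $ S        b a b a $  expand S → b F a S
  2  $ S a F b  b a b a $  match b
  3  $ S a F    a b a $    expand F → λ
  4  $ S a      a b a $    match a
  5  $ S        b a $      expand S → b F a S
  6  $ S a F b  b a $      match b
  7  $ S a F    a $        expand F → λ
  8  $ S a      a $        match a
Stack after step 8: $ S (top = S).

S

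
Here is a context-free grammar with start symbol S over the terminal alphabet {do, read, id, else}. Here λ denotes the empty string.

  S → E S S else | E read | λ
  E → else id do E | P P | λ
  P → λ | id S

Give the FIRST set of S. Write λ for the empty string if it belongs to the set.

{λ, else, id, read}

FIRST(P) = {λ, id}
FIRST(E) = {λ, else, id}  (via P P)
FIRST(S) = {λ, else, id, read}  (via E S S else, E read)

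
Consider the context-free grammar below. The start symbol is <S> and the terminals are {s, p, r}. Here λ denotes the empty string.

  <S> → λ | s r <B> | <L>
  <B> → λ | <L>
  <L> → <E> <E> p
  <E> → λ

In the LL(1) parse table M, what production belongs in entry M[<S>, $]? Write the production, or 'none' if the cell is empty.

<S> → λ

FIRST(<E>) = {λ}
FIRST(<L>) = {p}  (via <E> <E> p)
FIRST(<S>) = {λ, p, s}  (via <L>)
FIRST(<B>) = {λ, p}  (via <L>)
FOLLOW(<S>) includes $ since <S> is the start symbol.
FOLLOW(<S>): <S> appears on no right-hand side. Thus FOLLOW(<S>) = {$}.
For <S> → λ: FIRST(λ) = {λ}, so it goes in M[<S>, t] for t ∈ {}; since λ ∈ FIRST, also for every t ∈ FOLLOW(<S>) = {$}.
For <S> → s r <B>: FIRST(s r <B>) = {s}, so it goes in M[<S>, t] for t ∈ {s}.
For <S> → <L>: FIRST(<L>) = {p}, so it goes in M[<S>, t] for t ∈ {p}.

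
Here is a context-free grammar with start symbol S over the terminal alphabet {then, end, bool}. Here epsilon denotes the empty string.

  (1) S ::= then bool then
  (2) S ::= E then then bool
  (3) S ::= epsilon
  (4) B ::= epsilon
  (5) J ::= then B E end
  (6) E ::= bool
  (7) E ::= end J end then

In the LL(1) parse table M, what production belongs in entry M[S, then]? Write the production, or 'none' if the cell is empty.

S ::= then bool then

FIRST(B) = {epsilon}
FIRST(J) = {then}
FIRST(E) = {bool, end}
FIRST(S) = {epsilon, bool, end, then}  (via E then then bool)
FOLLOW(S) includes $ since S is the start symbol.
FOLLOW(S): S appears on no right-hand side. Thus FOLLOW(S) = {$}.
For S ::= then bool then: FIRST(then bool then) = {then}, so it goes in M[S, t] for t ∈ {then}.
For S ::= E then then bool: FIRST(E then then bool) = {bool, end}, so it goes in M[S, t] for t ∈ {bool, end}.
For S ::= epsilon: FIRST(epsilon) = {epsilon}, so it goes in M[S, t] for t ∈ {}; since epsilon ∈ FIRST, also for every t ∈ FOLLOW(S) = {$}.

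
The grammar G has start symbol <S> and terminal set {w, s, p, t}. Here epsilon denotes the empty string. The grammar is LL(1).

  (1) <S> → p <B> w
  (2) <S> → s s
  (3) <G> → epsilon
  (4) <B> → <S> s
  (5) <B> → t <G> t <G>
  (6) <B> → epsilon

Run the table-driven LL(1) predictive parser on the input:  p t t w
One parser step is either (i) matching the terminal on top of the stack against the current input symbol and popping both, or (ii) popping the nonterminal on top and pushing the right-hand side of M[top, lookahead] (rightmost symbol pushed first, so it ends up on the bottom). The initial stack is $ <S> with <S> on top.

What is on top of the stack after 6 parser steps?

<G>

     Stack            Input      Action
  1  $ <S>            p t t w $  expand <S> → p <B> w
  2  $ w <B> p        p t t w $  match p
  3  $ w <B>          t t w $    expand <B> → t <G> t <G>
  4  $ w <G> t <G> t  t t w $    match t
  5  $ w <G> t <G>    t w $      expand <G> → epsilon
  6  $ w <G> t        t w $      match t
Stack after step 6: $ w <G> (top = <G>).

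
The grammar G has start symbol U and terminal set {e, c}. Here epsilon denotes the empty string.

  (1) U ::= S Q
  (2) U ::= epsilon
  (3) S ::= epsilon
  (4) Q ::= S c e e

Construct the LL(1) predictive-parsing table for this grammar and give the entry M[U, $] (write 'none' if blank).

U ::= epsilon

FIRST(S): from S::=epsilon we get {epsilon}. So FIRST(S) = {epsilon}.
FIRST(Q): from Q::=S c e e we get {c}. So FIRST(Q) = {c}.
FIRST(U): from U::=S Q we get {c}; from U::=epsilon we get {epsilon}. So FIRST(U) = {epsilon, c}.
FOLLOW(U) includes $ since U is the start symbol.
FOLLOW(U): U appears on no right-hand side. Thus FOLLOW(U) = {$}.
For U ::= S Q: FIRST(S Q) = {c}, so it goes in M[U, t] for t ∈ {c}.
For U ::= epsilon: FIRST(epsilon) = {epsilon}, so it goes in M[U, t] for t ∈ {}; since epsilon ∈ FIRST, also for every t ∈ FOLLOW(U) = {$}.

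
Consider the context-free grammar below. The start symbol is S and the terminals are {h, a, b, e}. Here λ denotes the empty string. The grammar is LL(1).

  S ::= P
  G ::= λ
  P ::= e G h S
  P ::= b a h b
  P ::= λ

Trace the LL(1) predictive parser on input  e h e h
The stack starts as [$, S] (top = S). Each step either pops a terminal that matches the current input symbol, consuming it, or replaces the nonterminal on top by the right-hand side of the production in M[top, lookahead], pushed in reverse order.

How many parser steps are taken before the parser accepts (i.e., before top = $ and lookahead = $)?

12

      Stack      Input      Action
   1  $ S        e h e h $  expand S ::= P
   2  $ P        e h e h $  expand P ::= e G h S
   3  $ S h G e  e h e h $  match e
   4  $ S h G    h e h $    expand G ::= λ
   5  $ S h      h e h $    match h
   6  $ S        e h $      expand S ::= P
   7  $ P        e h $      expand P ::= e G h S
   8  $ S h G e  e h $      match e
   9  $ S h G    h $        expand G ::= λ
  10  $ S h      h $        match h
  11  $ S        $          expand S ::= P
  12  $ P        $          expand P ::= λ
Accept reached after 12 steps.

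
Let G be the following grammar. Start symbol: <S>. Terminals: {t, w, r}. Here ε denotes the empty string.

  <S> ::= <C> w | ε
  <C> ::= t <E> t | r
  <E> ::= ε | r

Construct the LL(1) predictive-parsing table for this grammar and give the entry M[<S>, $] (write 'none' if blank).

FIRST(<C>) = {r, t}
FIRST(<E>) = {ε, r}
FIRST(<S>) = {ε, r, t}  (via <C> w)
FOLLOW(<S>) includes $ since <S> is the start symbol.
FOLLOW(<S>): <S> appears on no right-hand side. Thus FOLLOW(<S>) = {$}.
For <S> ::= <C> w: FIRST(<C> w) = {r, t}, so it goes in M[<S>, t] for t ∈ {r, t}.
For <S> ::= ε: FIRST(ε) = {ε}, so it goes in M[<S>, t] for t ∈ {}; since ε ∈ FIRST, also for every t ∈ FOLLOW(<S>) = {$}.

<S> ::= ε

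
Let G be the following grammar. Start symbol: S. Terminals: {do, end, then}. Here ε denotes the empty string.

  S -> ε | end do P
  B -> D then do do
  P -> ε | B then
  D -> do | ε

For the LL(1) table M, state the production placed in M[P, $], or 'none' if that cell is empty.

FIRST(S) = {ε, end}
FIRST(D) = {ε, do}
FIRST(B) = {do, then}  (via D then do do)
FIRST(P) = {ε, do, then}  (via B then)
FOLLOW(S) includes $ since S is the start symbol.
FOLLOW(S): S appears on no right-hand side. Thus FOLLOW(S) = {$}.
FOLLOW(P): in S->end do P, the suffix after P is empty, so FOLLOW(P) ⊇ FOLLOW(S) = {$}. Thus FOLLOW(P) = {$}.
For P -> ε: FIRST(ε) = {ε}, so it goes in M[P, t] for t ∈ {}; since ε ∈ FIRST, also for every t ∈ FOLLOW(P) = {$}.
For P -> B then: FIRST(B then) = {do, then}, so it goes in M[P, t] for t ∈ {do, then}.

P -> ε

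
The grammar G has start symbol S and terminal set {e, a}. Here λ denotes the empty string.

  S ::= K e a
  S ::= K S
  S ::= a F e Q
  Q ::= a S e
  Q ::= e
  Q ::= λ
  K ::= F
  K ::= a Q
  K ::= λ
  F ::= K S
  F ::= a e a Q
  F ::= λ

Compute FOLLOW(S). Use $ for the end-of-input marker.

{$, a, e}

FIRST(Q) = {λ, a, e}
FIRST(S) = {a, e}  (via K e a, K S)
FIRST(K) = {λ, a, e}  (via F)
FIRST(F) = {λ, a, e}  (via K S)
FOLLOW(S) includes $ since S is the start symbol.
FOLLOW(K): in S::=K e a, K is followed by e a with FIRST {e}; in S::=K S, K is followed by S with FIRST {a, e}; in F::=K S, K is followed by S with FIRST {a, e}. Thus FOLLOW(K) = {a, e}.
FOLLOW(F): in S::=a F e Q, F is followed by e Q with FIRST {e}; in K::=F, the suffix after F is empty, so FOLLOW(F) ⊇ FOLLOW(K) = {a, e}. Thus FOLLOW(F) = {a, e}.
FOLLOW(S): in S::=K S, the suffix after S is empty (adds nothing new); in Q::=a S e, S is followed by e with FIRST {e}; in F::=K S, the suffix after S is empty, so FOLLOW(S) ⊇ FOLLOW(F) = {a, e}. Thus FOLLOW(S) = {$, a, e}.
FOLLOW(Q): in S::=a F e Q, the suffix after Q is empty, so FOLLOW(Q) ⊇ FOLLOW(S) = {$, a, e}; in K::=a Q, the suffix after Q is empty, so FOLLOW(Q) ⊇ FOLLOW(K) = {a, e}; in F::=a e a Q, the suffix after Q is empty, so FOLLOW(Q) ⊇ FOLLOW(F) = {a, e}. Thus FOLLOW(Q) = {$, a, e}.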